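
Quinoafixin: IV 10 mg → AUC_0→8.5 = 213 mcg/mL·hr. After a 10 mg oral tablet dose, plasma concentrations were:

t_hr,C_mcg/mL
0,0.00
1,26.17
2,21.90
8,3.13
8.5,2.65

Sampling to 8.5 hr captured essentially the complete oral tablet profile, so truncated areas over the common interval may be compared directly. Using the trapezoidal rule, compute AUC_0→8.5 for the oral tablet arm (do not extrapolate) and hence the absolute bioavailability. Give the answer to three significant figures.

Trapezoidal AUC_0→8.5 (oral tablet):
  [0→1]: (0.00+26.17)/2 × 1 = 13.085
  [1→2]: (26.17+21.90)/2 × 1 = 24.035
  [2→8]: (21.90+3.13)/2 × 6 = 75.09
  [8→8.5]: (3.13+2.65)/2 × 0.5 = 1.445
  Sum = 113.655 mcg/mL·hr
F = (AUC_ev/D_ev)/(AUC_iv/D_iv) = (113.655/10)/(213/10) = 11.3655/21.3 = 0.5336

F = 0.534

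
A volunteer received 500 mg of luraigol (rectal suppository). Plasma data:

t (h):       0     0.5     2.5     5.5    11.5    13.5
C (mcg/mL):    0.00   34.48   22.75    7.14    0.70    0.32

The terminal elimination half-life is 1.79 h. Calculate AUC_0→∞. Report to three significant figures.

Trapezoidal AUC_0→13.5:
  [0→0.5]: (0.00+34.48)/2 × 0.5 = 8.62
  [0.5→2.5]: (34.48+22.75)/2 × 2 = 57.23
  [2.5→5.5]: (22.75+7.14)/2 × 3 = 44.835
  [5.5→11.5]: (7.14+0.70)/2 × 6 = 23.52
  [11.5→13.5]: (0.70+0.32)/2 × 2 = 1.02
  Sum = 135.225 mcg/mL·h
k_e = ln2 / t½ = 0.693147 / 1.79 = 0.3872 h^-1
Extrapolated tail: C_last / k_e = 0.32 / 0.3872 = 0.826
AUC_0→∞ = 135.225 + 0.826 = 136.051 mcg/mL·h

AUC = 136 mcg/mL·h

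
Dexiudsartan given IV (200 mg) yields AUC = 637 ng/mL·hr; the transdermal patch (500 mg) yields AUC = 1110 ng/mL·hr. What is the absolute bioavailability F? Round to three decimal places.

F = (AUC_ev / D_ev) / (AUC_iv / D_iv)
  = (1110/500) / (637/200)
  = 2.22 / 3.185 = 0.6970

F = 0.697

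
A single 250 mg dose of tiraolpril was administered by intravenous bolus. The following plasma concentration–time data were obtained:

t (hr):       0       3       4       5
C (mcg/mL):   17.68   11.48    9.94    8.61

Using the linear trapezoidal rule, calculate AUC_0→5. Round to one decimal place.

AUC = 63.7 mcg/mL·hr

Trapezoidal AUC_0→5:
  [0→3]: (17.68+11.48)/2 × 3 = 43.74
  [3→4]: (11.48+9.94)/2 × 1 = 10.71
  [4→5]: (9.94+8.61)/2 × 1 = 9.275
  Sum = 63.725 mcg/mL·hr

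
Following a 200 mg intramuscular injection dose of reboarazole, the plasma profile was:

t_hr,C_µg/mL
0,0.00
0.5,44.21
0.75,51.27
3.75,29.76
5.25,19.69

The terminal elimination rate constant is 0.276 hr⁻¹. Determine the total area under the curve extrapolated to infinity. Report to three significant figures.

AUC = 253 µg/mL·hr

Trapezoidal AUC_0→5.25:
  [0→0.5]: (0.00+44.21)/2 × 0.5 = 11.0525
  [0.5→0.75]: (44.21+51.27)/2 × 0.25 = 11.935
  [0.75→3.75]: (51.27+29.76)/2 × 3 = 121.545
  [3.75→5.25]: (29.76+19.69)/2 × 1.5 = 37.0875
  Sum = 181.62 µg/mL·hr
Extrapolated tail: C_last / k_e = 19.69 / 0.276 = 71.341
AUC_0→∞ = 181.62 + 71.341 = 252.961 µg/mL·hr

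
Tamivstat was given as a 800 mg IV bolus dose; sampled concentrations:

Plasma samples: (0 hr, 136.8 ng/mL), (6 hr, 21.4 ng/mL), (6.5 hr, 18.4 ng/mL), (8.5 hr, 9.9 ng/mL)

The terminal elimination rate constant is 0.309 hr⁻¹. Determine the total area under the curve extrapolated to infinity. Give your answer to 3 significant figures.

AUC = 545 ng/mL·hr

Trapezoidal AUC_0→8.5:
  [0→6]: (136.8+21.4)/2 × 6 = 474.6
  [6→6.5]: (21.4+18.4)/2 × 0.5 = 9.95
  [6.5→8.5]: (18.4+9.9)/2 × 2 = 28.3
  Sum = 512.85 ng/mL·hr
Extrapolated tail: C_last / k_e = 9.9 / 0.309 = 32.039
AUC_0→∞ = 512.85 + 32.039 = 544.889 ng/mL·hr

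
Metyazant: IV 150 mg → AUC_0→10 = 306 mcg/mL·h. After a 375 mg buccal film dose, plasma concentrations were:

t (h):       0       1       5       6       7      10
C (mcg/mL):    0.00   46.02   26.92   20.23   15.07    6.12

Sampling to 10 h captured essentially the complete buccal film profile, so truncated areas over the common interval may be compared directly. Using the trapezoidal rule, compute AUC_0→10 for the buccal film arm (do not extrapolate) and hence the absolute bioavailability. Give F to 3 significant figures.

Trapezoidal AUC_0→10 (buccal film):
  [0→1]: (0.00+46.02)/2 × 1 = 23.01
  [1→5]: (46.02+26.92)/2 × 4 = 145.88
  [5→6]: (26.92+20.23)/2 × 1 = 23.575
  [6→7]: (20.23+15.07)/2 × 1 = 17.65
  [7→10]: (15.07+6.12)/2 × 3 = 31.785
  Sum = 241.9 mcg/mL·h
F = (AUC_ev/D_ev)/(AUC_iv/D_iv) = (241.9/375)/(306/150) = 0.645067/2.04 = 0.3162

F = 0.316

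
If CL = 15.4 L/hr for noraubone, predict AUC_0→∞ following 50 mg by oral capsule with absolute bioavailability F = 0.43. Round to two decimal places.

AUC_0→∞ = F × Dose / CL
        = 0.43 × 50 / 15.4 = 1.3961 mg/L·hr

AUC = 1.40 mg/L·hr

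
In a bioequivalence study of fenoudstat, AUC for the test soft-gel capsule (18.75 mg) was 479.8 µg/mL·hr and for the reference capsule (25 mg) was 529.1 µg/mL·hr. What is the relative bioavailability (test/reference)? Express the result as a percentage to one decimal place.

F_rel = 120.9%

F_rel = (AUC_test/D_test) / (AUC_ref/D_ref)
      = (479.8/18.75) / (529.1/25)
      = 25.5893 / 21.164 = 1.2091 = 120.91%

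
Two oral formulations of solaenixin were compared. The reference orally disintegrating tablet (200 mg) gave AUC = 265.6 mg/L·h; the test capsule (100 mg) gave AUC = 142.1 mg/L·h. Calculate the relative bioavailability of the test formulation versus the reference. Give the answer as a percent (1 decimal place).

F_rel = 107.0%

F_rel = (AUC_test/D_test) / (AUC_ref/D_ref)
      = (142.1/100) / (265.6/200)
      = 1.421 / 1.328 = 1.0700 = 107.00%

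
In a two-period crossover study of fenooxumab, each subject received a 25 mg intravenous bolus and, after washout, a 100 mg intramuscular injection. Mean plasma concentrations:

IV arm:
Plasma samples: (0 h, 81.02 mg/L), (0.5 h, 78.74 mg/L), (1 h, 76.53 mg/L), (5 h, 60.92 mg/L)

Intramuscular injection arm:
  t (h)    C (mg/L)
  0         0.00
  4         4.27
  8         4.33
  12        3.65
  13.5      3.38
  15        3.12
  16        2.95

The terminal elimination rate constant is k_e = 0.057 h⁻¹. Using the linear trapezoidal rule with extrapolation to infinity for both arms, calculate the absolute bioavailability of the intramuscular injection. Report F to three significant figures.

Trapezoidal AUC_0→5 (IV):
  [0→0.5]: (81.02+78.74)/2 × 0.5 = 39.94
  [0.5→1]: (78.74+76.53)/2 × 0.5 = 38.8175
  [1→5]: (76.53+60.92)/2 × 4 = 274.9
  Sum = 353.6575 mg/L·h
IV tail: 60.92/0.057 = 1068.772; AUC_iv,0→∞ = 353.6575 + 1068.772 = 1422.4295 mg/L·h
Trapezoidal AUC_0→16 (intramuscular injection):
  [0→4]: (0.00+4.27)/2 × 4 = 8.54
  [4→8]: (4.27+4.33)/2 × 4 = 17.2
  [8→12]: (4.33+3.65)/2 × 4 = 15.96
  [12→13.5]: (3.65+3.38)/2 × 1.5 = 5.2725
  [13.5→15]: (3.38+3.12)/2 × 1.5 = 4.875
  [15→16]: (3.12+2.95)/2 × 1 = 3.035
  Sum = 54.8825 mg/L·h
intramuscular injection tail: 2.95/0.057 = 51.754; AUC_ev,0→∞ = 54.8825 + 51.754 = 106.6365 mg/L·h
F = (AUC_ev/D_ev)/(AUC_iv/D_iv) = (106.6365/100)/(1422.4295/25) = 1.066365/56.89718 = 0.0187

F = 0.0187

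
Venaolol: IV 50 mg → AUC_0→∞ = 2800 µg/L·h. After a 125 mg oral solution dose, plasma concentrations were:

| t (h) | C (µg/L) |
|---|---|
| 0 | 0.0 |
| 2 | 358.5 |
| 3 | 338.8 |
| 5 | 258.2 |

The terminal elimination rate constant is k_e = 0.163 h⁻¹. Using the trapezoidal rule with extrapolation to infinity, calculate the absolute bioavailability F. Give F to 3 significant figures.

F = 0.413

Trapezoidal AUC_0→5 (oral solution):
  [0→2]: (0.0+358.5)/2 × 2 = 358.5
  [2→3]: (358.5+338.8)/2 × 1 = 348.65
  [3→5]: (338.8+258.2)/2 × 2 = 597.0
  Sum = 1304.15 µg/L·h
Tail: C_last/k_e = 258.2/0.163 = 1584.049
AUC_0→∞ (oral solution) = 1304.15 + 1584.049 = 2888.199 µg/L·h
F = (AUC_ev/D_ev)/(AUC_iv/D_iv) = (2888.199/125)/(2800/50) = 23.105592/56 = 0.4126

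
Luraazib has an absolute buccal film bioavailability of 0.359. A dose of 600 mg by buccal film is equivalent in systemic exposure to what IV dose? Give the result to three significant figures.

Systemic exposure from an extravascular dose = F × D_ev, so the equivalent IV dose is F × D_ev.
D_iv = F × D_ev = 0.359 × 600 = 215.4 mg

D_iv = 215 mg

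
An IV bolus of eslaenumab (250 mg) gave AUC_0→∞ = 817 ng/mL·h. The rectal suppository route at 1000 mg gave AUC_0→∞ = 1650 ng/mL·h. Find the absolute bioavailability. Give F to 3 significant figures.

F = 0.505

F = (AUC_ev / D_ev) / (AUC_iv / D_iv)
  = (1650/1000) / (817/250)
  = 1.65 / 3.268 = 0.5049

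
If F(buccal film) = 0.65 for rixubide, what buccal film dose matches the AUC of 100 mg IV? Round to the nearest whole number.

D_buccal = 154 mg

For equal systemic exposure: F × D_ev = D_iv
D_ev = D_iv / F = 100 / 0.65 = 153.846 mg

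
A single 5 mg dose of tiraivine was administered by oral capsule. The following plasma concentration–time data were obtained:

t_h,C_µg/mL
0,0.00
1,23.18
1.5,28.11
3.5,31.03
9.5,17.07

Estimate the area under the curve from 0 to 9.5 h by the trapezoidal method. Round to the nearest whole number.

Trapezoidal AUC_0→9.5:
  [0→1]: (0.00+23.18)/2 × 1 = 11.59
  [1→1.5]: (23.18+28.11)/2 × 0.5 = 12.8225
  [1.5→3.5]: (28.11+31.03)/2 × 2 = 59.14
  [3.5→9.5]: (31.03+17.07)/2 × 6 = 144.3
  Sum = 227.8525 µg/mL·h

AUC = 228 µg/mL·h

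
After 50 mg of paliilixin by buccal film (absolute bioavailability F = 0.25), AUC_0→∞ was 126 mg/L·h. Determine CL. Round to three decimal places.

CL = F × Dose / AUC_0→∞
   = 0.25 × 50 / 126 = 0.0992063 L/h

CL = 0.099 L/h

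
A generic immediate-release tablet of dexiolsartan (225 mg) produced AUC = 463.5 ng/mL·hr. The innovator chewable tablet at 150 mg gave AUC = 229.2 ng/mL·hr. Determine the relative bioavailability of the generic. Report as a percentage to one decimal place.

F_rel = 134.8%

F_rel = (AUC_test/D_test) / (AUC_ref/D_ref)
      = (463.5/225) / (229.2/150)
      = 2.06 / 1.528 = 1.3482 = 134.82%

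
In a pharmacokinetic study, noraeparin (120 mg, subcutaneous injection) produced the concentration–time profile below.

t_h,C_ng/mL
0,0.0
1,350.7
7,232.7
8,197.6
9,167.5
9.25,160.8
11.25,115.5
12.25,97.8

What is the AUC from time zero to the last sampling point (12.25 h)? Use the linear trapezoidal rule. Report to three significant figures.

Trapezoidal AUC_0→12.25:
  [0→1]: (0.0+350.7)/2 × 1 = 175.35
  [1→7]: (350.7+232.7)/2 × 6 = 1750.2
  [7→8]: (232.7+197.6)/2 × 1 = 215.15
  [8→9]: (197.6+167.5)/2 × 1 = 182.55
  [9→9.25]: (167.5+160.8)/2 × 0.25 = 41.0375
  [9.25→11.25]: (160.8+115.5)/2 × 2 = 276.3
  [11.25→12.25]: (115.5+97.8)/2 × 1 = 106.65
  Sum = 2747.2375 ng/mL·h

AUC = 2750 ng/mL·h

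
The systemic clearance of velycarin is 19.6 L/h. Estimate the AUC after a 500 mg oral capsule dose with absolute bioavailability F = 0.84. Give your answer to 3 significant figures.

AUC_0→∞ = F × Dose / CL
        = 0.84 × 500 / 19.6 = 21.4286 mg/L·h

AUC = 21.4 mg/L·h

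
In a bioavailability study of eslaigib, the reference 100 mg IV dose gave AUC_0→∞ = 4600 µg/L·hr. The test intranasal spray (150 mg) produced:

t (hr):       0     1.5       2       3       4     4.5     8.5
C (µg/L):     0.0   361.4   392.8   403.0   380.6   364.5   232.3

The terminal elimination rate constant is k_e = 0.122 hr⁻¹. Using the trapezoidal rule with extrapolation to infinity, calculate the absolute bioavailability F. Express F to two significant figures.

F = 0.66

Trapezoidal AUC_0→8.5 (intranasal spray):
  [0→1.5]: (0.0+361.4)/2 × 1.5 = 271.05
  [1.5→2]: (361.4+392.8)/2 × 0.5 = 188.55
  [2→3]: (392.8+403.0)/2 × 1 = 397.9
  [3→4]: (403.0+380.6)/2 × 1 = 391.8
  [4→4.5]: (380.6+364.5)/2 × 0.5 = 186.275
  [4.5→8.5]: (364.5+232.3)/2 × 4 = 1193.6
  Sum = 2629.175 µg/L·hr
Tail: C_last/k_e = 232.3/0.122 = 1904.098
AUC_0→∞ (intranasal spray) = 2629.175 + 1904.098 = 4533.273 µg/L·hr
F = (AUC_ev/D_ev)/(AUC_iv/D_iv) = (4533.273/150)/(4600/100) = 30.22182/46 = 0.6570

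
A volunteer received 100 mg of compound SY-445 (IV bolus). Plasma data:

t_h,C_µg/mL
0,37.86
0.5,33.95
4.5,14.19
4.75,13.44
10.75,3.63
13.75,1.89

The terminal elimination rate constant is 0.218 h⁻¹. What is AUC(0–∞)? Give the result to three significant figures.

AUC = 186 µg/mL·h

Trapezoidal AUC_0→13.75:
  [0→0.5]: (37.86+33.95)/2 × 0.5 = 17.9525
  [0.5→4.5]: (33.95+14.19)/2 × 4 = 96.28
  [4.5→4.75]: (14.19+13.44)/2 × 0.25 = 3.45375
  [4.75→10.75]: (13.44+3.63)/2 × 6 = 51.21
  [10.75→13.75]: (3.63+1.89)/2 × 3 = 8.28
  Sum = 177.17625 µg/mL·h
Extrapolated tail: C_last / k_e = 1.89 / 0.218 = 8.670
AUC_0→∞ = 177.17625 + 8.670 = 185.84625 µg/mL·h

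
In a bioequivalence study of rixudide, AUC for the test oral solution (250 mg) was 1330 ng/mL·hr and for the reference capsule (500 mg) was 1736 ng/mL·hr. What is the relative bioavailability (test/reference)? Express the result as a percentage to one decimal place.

F_rel = 153.2%

F_rel = (AUC_test/D_test) / (AUC_ref/D_ref)
      = (1330/250) / (1736/500)
      = 5.32 / 3.472 = 1.5323 = 153.23%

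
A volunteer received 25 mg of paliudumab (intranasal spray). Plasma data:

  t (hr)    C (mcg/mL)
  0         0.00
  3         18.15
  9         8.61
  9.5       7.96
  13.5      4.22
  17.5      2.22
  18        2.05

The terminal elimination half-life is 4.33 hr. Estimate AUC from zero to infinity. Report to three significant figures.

AUC = 163 mcg/mL·hr

Trapezoidal AUC_0→18:
  [0→3]: (0.00+18.15)/2 × 3 = 27.225
  [3→9]: (18.15+8.61)/2 × 6 = 80.28
  [9→9.5]: (8.61+7.96)/2 × 0.5 = 4.1425
  [9.5→13.5]: (7.96+4.22)/2 × 4 = 24.36
  [13.5→17.5]: (4.22+2.22)/2 × 4 = 12.88
  [17.5→18]: (2.22+2.05)/2 × 0.5 = 1.0675
  Sum = 149.955 mcg/mL·hr
k_e = ln2 / t½ = 0.693147 / 4.33 = 0.1601 hr^-1
Extrapolated tail: C_last / k_e = 2.05 / 0.1601 = 12.804
AUC_0→∞ = 149.955 + 12.804 = 162.759 mcg/mL·hr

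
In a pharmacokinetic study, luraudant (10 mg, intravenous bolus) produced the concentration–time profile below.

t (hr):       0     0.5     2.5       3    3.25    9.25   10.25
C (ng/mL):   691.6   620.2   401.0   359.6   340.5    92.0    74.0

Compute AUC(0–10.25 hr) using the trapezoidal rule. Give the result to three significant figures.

AUC = 3010 ng/mL·hr

Trapezoidal AUC_0→10.25:
  [0→0.5]: (691.6+620.2)/2 × 0.5 = 327.95
  [0.5→2.5]: (620.2+401.0)/2 × 2 = 1021.2
  [2.5→3]: (401.0+359.6)/2 × 0.5 = 190.15
  [3→3.25]: (359.6+340.5)/2 × 0.25 = 87.5125
  [3.25→9.25]: (340.5+92.0)/2 × 6 = 1297.5
  [9.25→10.25]: (92.0+74.0)/2 × 1 = 83.0
  Sum = 3007.3125 ng/mL·hr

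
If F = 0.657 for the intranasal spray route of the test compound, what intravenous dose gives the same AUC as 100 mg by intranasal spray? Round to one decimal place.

Systemic exposure from an extravascular dose = F × D_ev, so the equivalent IV dose is F × D_ev.
D_iv = F × D_ev = 0.657 × 100 = 65.7 mg

D_iv = 65.7 mg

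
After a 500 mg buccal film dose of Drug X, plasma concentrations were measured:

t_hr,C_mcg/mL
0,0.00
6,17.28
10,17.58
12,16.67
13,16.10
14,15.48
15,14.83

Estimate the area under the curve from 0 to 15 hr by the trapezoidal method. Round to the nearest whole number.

AUC = 203 mcg/mL·hr

Trapezoidal AUC_0→15:
  [0→6]: (0.00+17.28)/2 × 6 = 51.84
  [6→10]: (17.28+17.58)/2 × 4 = 69.72
  [10→12]: (17.58+16.67)/2 × 2 = 34.25
  [12→13]: (16.67+16.10)/2 × 1 = 16.385
  [13→14]: (16.10+15.48)/2 × 1 = 15.79
  [14→15]: (15.48+14.83)/2 × 1 = 15.155
  Sum = 203.14 mcg/mL·hr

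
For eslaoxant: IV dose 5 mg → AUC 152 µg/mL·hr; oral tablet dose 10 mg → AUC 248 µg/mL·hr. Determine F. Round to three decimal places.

F = (AUC_ev / D_ev) / (AUC_iv / D_iv)
  = (248/10) / (152/5)
  = 24.8 / 30.4 = 0.8158

F = 0.816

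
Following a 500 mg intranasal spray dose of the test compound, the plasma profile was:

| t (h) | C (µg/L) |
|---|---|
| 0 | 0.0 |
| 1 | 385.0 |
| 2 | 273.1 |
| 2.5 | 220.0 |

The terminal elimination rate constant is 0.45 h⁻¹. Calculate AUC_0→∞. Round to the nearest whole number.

Trapezoidal AUC_0→2.5:
  [0→1]: (0.0+385.0)/2 × 1 = 192.5
  [1→2]: (385.0+273.1)/2 × 1 = 329.05
  [2→2.5]: (273.1+220.0)/2 × 0.5 = 123.275
  Sum = 644.825 µg/L·h
Extrapolated tail: C_last / k_e = 220.0 / 0.45 = 488.889
AUC_0→∞ = 644.825 + 488.889 = 1133.714 µg/L·h

AUC = 1134 µg/L·h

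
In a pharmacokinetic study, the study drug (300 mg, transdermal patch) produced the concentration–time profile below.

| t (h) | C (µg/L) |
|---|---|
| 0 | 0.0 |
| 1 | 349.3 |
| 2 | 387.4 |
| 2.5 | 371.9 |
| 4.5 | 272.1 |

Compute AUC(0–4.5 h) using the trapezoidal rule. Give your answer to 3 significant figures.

Trapezoidal AUC_0→4.5:
  [0→1]: (0.0+349.3)/2 × 1 = 174.65
  [1→2]: (349.3+387.4)/2 × 1 = 368.35
  [2→2.5]: (387.4+371.9)/2 × 0.5 = 189.825
  [2.5→4.5]: (371.9+272.1)/2 × 2 = 644.0
  Sum = 1376.825 µg/L·h

AUC = 1380 µg/L·h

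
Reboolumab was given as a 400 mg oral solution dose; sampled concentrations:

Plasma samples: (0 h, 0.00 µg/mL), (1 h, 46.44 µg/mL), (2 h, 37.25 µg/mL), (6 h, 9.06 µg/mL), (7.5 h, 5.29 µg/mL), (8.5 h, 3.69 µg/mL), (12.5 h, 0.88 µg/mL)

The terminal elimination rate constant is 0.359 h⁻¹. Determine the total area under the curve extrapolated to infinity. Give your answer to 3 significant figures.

Trapezoidal AUC_0→12.5:
  [0→1]: (0.00+46.44)/2 × 1 = 23.22
  [1→2]: (46.44+37.25)/2 × 1 = 41.845
  [2→6]: (37.25+9.06)/2 × 4 = 92.62
  [6→7.5]: (9.06+5.29)/2 × 1.5 = 10.7625
  [7.5→8.5]: (5.29+3.69)/2 × 1 = 4.49
  [8.5→12.5]: (3.69+0.88)/2 × 4 = 9.14
  Sum = 182.0775 µg/mL·h
Extrapolated tail: C_last / k_e = 0.88 / 0.359 = 2.451
AUC_0→∞ = 182.0775 + 2.451 = 184.5285 µg/mL·h

AUC = 185 µg/mL·h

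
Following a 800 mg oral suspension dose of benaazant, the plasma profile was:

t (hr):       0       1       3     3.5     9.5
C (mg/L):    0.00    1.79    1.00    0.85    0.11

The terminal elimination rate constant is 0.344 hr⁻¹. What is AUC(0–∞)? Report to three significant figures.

Trapezoidal AUC_0→9.5:
  [0→1]: (0.00+1.79)/2 × 1 = 0.895
  [1→3]: (1.79+1.00)/2 × 2 = 2.79
  [3→3.5]: (1.00+0.85)/2 × 0.5 = 0.4625
  [3.5→9.5]: (0.85+0.11)/2 × 6 = 2.88
  Sum = 7.0275 mg/L·hr
Extrapolated tail: C_last / k_e = 0.11 / 0.344 = 0.320
AUC_0→∞ = 7.0275 + 0.320 = 7.3475 mg/L·hr

AUC = 7.35 mg/L·hr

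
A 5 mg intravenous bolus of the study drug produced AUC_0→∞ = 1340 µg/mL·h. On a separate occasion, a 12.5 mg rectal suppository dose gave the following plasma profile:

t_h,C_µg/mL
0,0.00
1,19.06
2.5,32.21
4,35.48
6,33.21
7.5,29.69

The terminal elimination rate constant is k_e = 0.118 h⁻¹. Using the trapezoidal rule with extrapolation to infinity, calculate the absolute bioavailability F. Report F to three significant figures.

F = 0.139

Trapezoidal AUC_0→7.5 (rectal suppository):
  [0→1]: (0.00+19.06)/2 × 1 = 9.53
  [1→2.5]: (19.06+32.21)/2 × 1.5 = 38.4525
  [2.5→4]: (32.21+35.48)/2 × 1.5 = 50.7675
  [4→6]: (35.48+33.21)/2 × 2 = 68.69
  [6→7.5]: (33.21+29.69)/2 × 1.5 = 47.175
  Sum = 214.615 µg/mL·h
Tail: C_last/k_e = 29.69/0.118 = 251.610
AUC_0→∞ (rectal suppository) = 214.615 + 251.610 = 466.225 µg/mL·h
F = (AUC_ev/D_ev)/(AUC_iv/D_iv) = (466.225/12.5)/(1340/5) = 37.298/268 = 0.1392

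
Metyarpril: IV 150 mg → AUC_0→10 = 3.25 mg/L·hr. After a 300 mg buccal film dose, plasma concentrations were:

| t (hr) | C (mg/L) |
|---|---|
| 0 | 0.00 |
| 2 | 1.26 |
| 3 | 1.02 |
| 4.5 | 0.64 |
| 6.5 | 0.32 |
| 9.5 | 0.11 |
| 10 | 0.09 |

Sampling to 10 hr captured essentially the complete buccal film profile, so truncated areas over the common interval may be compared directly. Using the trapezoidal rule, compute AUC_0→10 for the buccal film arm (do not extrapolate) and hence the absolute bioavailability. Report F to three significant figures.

Trapezoidal AUC_0→10 (buccal film):
  [0→2]: (0.00+1.26)/2 × 2 = 1.26
  [2→3]: (1.26+1.02)/2 × 1 = 1.14
  [3→4.5]: (1.02+0.64)/2 × 1.5 = 1.245
  [4.5→6.5]: (0.64+0.32)/2 × 2 = 0.96
  [6.5→9.5]: (0.32+0.11)/2 × 3 = 0.645
  [9.5→10]: (0.11+0.09)/2 × 0.5 = 0.05
  Sum = 5.3 mg/L·hr
F = (AUC_ev/D_ev)/(AUC_iv/D_iv) = (5.3/300)/(3.25/150) = 0.0176667/0.0216667 = 0.8154

F = 0.815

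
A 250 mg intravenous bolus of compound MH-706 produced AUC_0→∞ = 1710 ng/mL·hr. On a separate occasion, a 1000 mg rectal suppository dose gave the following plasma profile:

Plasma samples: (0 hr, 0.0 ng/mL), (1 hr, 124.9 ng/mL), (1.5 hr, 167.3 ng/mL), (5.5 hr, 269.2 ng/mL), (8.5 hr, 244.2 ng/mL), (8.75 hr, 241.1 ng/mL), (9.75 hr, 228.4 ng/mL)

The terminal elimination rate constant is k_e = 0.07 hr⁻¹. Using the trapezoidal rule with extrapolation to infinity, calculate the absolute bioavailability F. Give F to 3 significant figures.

Trapezoidal AUC_0→9.75 (rectal suppository):
  [0→1]: (0.0+124.9)/2 × 1 = 62.45
  [1→1.5]: (124.9+167.3)/2 × 0.5 = 73.05
  [1.5→5.5]: (167.3+269.2)/2 × 4 = 873.0
  [5.5→8.5]: (269.2+244.2)/2 × 3 = 770.1
  [8.5→8.75]: (244.2+241.1)/2 × 0.25 = 60.6625
  [8.75→9.75]: (241.1+228.4)/2 × 1 = 234.75
  Sum = 2074.0125 ng/mL·hr
Tail: C_last/k_e = 228.4/0.07 = 3262.857
AUC_0→∞ (rectal suppository) = 2074.0125 + 3262.857 = 5336.8695 ng/mL·hr
F = (AUC_ev/D_ev)/(AUC_iv/D_iv) = (5336.8695/1000)/(1710/250) = 5.3368695/6.84 = 0.7802

F = 0.780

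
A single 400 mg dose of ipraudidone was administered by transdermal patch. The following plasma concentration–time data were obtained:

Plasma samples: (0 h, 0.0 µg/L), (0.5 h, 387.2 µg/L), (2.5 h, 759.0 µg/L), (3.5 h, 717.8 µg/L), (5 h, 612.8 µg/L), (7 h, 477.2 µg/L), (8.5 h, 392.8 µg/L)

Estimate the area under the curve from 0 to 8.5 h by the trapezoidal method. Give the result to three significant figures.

Trapezoidal AUC_0→8.5:
  [0→0.5]: (0.0+387.2)/2 × 0.5 = 96.8
  [0.5→2.5]: (387.2+759.0)/2 × 2 = 1146.2
  [2.5→3.5]: (759.0+717.8)/2 × 1 = 738.4
  [3.5→5]: (717.8+612.8)/2 × 1.5 = 997.95
  [5→7]: (612.8+477.2)/2 × 2 = 1090.0
  [7→8.5]: (477.2+392.8)/2 × 1.5 = 652.5
  Sum = 4721.85 µg/L·h

AUC = 4720 µg/L·h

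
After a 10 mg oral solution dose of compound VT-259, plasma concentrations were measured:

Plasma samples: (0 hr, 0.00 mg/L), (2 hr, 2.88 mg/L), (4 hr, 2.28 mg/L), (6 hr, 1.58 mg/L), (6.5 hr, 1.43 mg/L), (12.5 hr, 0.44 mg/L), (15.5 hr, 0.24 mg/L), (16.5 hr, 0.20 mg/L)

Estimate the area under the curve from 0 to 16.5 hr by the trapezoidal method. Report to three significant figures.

AUC = 19.5 mg/L·hr

Trapezoidal AUC_0→16.5:
  [0→2]: (0.00+2.88)/2 × 2 = 2.88
  [2→4]: (2.88+2.28)/2 × 2 = 5.16
  [4→6]: (2.28+1.58)/2 × 2 = 3.86
  [6→6.5]: (1.58+1.43)/2 × 0.5 = 0.7525
  [6.5→12.5]: (1.43+0.44)/2 × 6 = 5.61
  [12.5→15.5]: (0.44+0.24)/2 × 3 = 1.02
  [15.5→16.5]: (0.24+0.20)/2 × 1 = 0.22
  Sum = 19.5025 mg/L·hr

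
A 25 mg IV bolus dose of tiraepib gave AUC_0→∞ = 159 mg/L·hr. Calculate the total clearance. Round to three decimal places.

CL = Dose_iv / AUC_0→∞
   = 25 / 159 = 0.157233 L/hr

CL = 0.157 L/hr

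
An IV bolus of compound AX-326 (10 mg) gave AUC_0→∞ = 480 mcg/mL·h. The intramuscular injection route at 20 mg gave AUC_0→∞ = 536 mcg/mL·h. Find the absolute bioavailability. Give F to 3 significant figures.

F = 0.558

F = (AUC_ev / D_ev) / (AUC_iv / D_iv)
  = (536/20) / (480/10)
  = 26.8 / 48 = 0.5583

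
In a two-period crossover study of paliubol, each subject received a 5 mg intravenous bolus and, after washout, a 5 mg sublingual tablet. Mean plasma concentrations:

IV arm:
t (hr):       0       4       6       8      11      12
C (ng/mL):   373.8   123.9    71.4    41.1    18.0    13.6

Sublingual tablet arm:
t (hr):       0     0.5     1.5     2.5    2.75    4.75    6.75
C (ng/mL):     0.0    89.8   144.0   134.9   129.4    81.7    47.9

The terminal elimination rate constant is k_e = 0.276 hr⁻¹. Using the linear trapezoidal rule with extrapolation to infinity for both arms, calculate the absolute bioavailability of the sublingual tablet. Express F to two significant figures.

Trapezoidal AUC_0→12 (IV):
  [0→4]: (373.8+123.9)/2 × 4 = 995.4
  [4→6]: (123.9+71.4)/2 × 2 = 195.3
  [6→8]: (71.4+41.1)/2 × 2 = 112.5
  [8→11]: (41.1+18.0)/2 × 3 = 88.65
  [11→12]: (18.0+13.6)/2 × 1 = 15.8
  Sum = 1407.65 ng/mL·hr
IV tail: 13.6/0.276 = 49.275; AUC_iv,0→∞ = 1407.65 + 49.275 = 1456.925 ng/mL·hr
Trapezoidal AUC_0→6.75 (sublingual tablet):
  [0→0.5]: (0.0+89.8)/2 × 0.5 = 22.45
  [0.5→1.5]: (89.8+144.0)/2 × 1 = 116.9
  [1.5→2.5]: (144.0+134.9)/2 × 1 = 139.45
  [2.5→2.75]: (134.9+129.4)/2 × 0.25 = 33.0375
  [2.75→4.75]: (129.4+81.7)/2 × 2 = 211.1
  [4.75→6.75]: (81.7+47.9)/2 × 2 = 129.6
  Sum = 652.5375 ng/mL·hr
sublingual tablet tail: 47.9/0.276 = 173.551; AUC_ev,0→∞ = 652.5375 + 173.551 = 826.0885 ng/mL·hr
F = (AUC_ev/D_ev)/(AUC_iv/D_iv) = (826.0885/5)/(1456.925/5) = 165.2177/291.385 = 0.5670

F = 0.57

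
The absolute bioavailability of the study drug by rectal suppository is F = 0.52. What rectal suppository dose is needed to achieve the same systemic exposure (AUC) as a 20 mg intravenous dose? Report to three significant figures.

For equal systemic exposure: F × D_ev = D_iv
D_ev = D_iv / F = 20 / 0.52 = 38.4615 mg

D_rectal = 38.5 mg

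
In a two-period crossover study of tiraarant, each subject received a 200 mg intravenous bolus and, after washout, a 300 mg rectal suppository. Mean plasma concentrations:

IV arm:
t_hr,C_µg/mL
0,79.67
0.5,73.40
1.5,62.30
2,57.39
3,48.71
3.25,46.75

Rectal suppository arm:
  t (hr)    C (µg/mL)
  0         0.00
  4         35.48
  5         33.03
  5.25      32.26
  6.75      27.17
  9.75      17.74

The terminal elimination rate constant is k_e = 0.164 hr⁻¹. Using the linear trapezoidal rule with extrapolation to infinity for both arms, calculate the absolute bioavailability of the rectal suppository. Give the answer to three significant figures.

F = 0.457

Trapezoidal AUC_0→3.25 (IV):
  [0→0.5]: (79.67+73.40)/2 × 0.5 = 38.2675
  [0.5→1.5]: (73.40+62.30)/2 × 1 = 67.85
  [1.5→2]: (62.30+57.39)/2 × 0.5 = 29.9225
  [2→3]: (57.39+48.71)/2 × 1 = 53.05
  [3→3.25]: (48.71+46.75)/2 × 0.25 = 11.9325
  Sum = 201.0225 µg/mL·hr
IV tail: 46.75/0.164 = 285.061; AUC_iv,0→∞ = 201.0225 + 285.061 = 486.0835 µg/mL·hr
Trapezoidal AUC_0→9.75 (rectal suppository):
  [0→4]: (0.00+35.48)/2 × 4 = 70.96
  [4→5]: (35.48+33.03)/2 × 1 = 34.255
  [5→5.25]: (33.03+32.26)/2 × 0.25 = 8.16125
  [5.25→6.75]: (32.26+27.17)/2 × 1.5 = 44.5725
  [6.75→9.75]: (27.17+17.74)/2 × 3 = 67.365
  Sum = 225.31375 µg/mL·hr
rectal suppository tail: 17.74/0.164 = 108.171; AUC_ev,0→∞ = 225.31375 + 108.171 = 333.48475 µg/mL·hr
F = (AUC_ev/D_ev)/(AUC_iv/D_iv) = (333.48475/300)/(486.0835/200) = 1.11162/2.4304175 = 0.4574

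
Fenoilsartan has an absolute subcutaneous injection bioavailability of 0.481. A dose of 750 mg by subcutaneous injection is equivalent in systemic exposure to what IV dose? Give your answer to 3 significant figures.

D_iv = 361 mg

Systemic exposure from an extravascular dose = F × D_ev, so the equivalent IV dose is F × D_ev.
D_iv = F × D_ev = 0.481 × 750 = 360.75 mg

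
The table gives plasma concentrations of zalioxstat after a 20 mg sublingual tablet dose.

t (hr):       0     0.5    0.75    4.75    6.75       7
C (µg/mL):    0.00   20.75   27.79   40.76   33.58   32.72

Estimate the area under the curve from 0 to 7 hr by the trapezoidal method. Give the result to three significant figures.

Trapezoidal AUC_0→7:
  [0→0.5]: (0.00+20.75)/2 × 0.5 = 5.1875
  [0.5→0.75]: (20.75+27.79)/2 × 0.25 = 6.0675
  [0.75→4.75]: (27.79+40.76)/2 × 4 = 137.1
  [4.75→6.75]: (40.76+33.58)/2 × 2 = 74.34
  [6.75→7]: (33.58+32.72)/2 × 0.25 = 8.2875
  Sum = 230.9825 µg/mL·hr

AUC = 231 µg/mL·hr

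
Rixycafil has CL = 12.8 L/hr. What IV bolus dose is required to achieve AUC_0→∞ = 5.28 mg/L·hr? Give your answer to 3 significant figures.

Dose_iv = CL × AUC_0→∞
     = 12.8 × 5.28 = 67.584 mg

Dose = 67.6 mg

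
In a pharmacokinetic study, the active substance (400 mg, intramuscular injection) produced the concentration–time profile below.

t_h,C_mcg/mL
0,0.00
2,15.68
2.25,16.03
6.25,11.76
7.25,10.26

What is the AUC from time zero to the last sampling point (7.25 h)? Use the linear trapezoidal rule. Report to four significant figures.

Trapezoidal AUC_0→7.25:
  [0→2]: (0.00+15.68)/2 × 2 = 15.68
  [2→2.25]: (15.68+16.03)/2 × 0.25 = 3.96375
  [2.25→6.25]: (16.03+11.76)/2 × 4 = 55.58
  [6.25→7.25]: (11.76+10.26)/2 × 1 = 11.01
  Sum = 86.23375 mcg/mL·h

AUC = 86.23 mcg/mL·h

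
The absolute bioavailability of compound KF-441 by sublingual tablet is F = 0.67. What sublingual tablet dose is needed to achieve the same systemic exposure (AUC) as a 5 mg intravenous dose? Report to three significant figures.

D_sublingual = 7.46 mg

For equal systemic exposure: F × D_ev = D_iv
D_ev = D_iv / F = 5 / 0.67 = 7.46269 mg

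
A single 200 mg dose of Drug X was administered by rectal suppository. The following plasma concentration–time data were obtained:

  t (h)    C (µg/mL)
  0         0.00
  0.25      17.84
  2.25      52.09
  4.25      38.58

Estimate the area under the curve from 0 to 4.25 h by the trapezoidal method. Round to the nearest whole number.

Trapezoidal AUC_0→4.25:
  [0→0.25]: (0.00+17.84)/2 × 0.25 = 2.23
  [0.25→2.25]: (17.84+52.09)/2 × 2 = 69.93
  [2.25→4.25]: (52.09+38.58)/2 × 2 = 90.67
  Sum = 162.83 µg/mL·h

AUC = 163 µg/mL·h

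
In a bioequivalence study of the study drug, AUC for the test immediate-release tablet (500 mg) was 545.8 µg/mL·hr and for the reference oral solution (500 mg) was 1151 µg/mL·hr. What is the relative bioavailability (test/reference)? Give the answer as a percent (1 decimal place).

F_rel = (AUC_test/D_test) / (AUC_ref/D_ref)
      = (545.8/500) / (1151/500)
      = 1.0916 / 2.302 = 0.4742 = 47.42%

F_rel = 47.4%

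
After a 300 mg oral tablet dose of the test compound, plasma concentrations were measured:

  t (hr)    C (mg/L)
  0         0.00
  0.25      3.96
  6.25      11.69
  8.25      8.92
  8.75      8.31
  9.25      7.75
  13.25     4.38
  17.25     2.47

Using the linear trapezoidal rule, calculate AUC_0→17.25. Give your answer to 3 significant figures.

AUC = 114 mg/L·hr

Trapezoidal AUC_0→17.25:
  [0→0.25]: (0.00+3.96)/2 × 0.25 = 0.495
  [0.25→6.25]: (3.96+11.69)/2 × 6 = 46.95
  [6.25→8.25]: (11.69+8.92)/2 × 2 = 20.61
  [8.25→8.75]: (8.92+8.31)/2 × 0.5 = 4.3075
  [8.75→9.25]: (8.31+7.75)/2 × 0.5 = 4.015
  [9.25→13.25]: (7.75+4.38)/2 × 4 = 24.26
  [13.25→17.25]: (4.38+2.47)/2 × 4 = 13.7
  Sum = 114.3375 mg/L·hr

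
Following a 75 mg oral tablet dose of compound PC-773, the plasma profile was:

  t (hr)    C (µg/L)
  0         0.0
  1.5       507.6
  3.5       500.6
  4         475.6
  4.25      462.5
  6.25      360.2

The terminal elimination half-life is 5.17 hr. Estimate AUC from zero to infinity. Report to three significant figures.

AUC = 5260 µg/L·hr

Trapezoidal AUC_0→6.25:
  [0→1.5]: (0.0+507.6)/2 × 1.5 = 380.7
  [1.5→3.5]: (507.6+500.6)/2 × 2 = 1008.2
  [3.5→4]: (500.6+475.6)/2 × 0.5 = 244.05
  [4→4.25]: (475.6+462.5)/2 × 0.25 = 117.2625
  [4.25→6.25]: (462.5+360.2)/2 × 2 = 822.7
  Sum = 2572.9125 µg/L·hr
k_e = ln2 / t½ = 0.693147 / 5.17 = 0.1341 hr^-1
Extrapolated tail: C_last / k_e = 360.2 / 0.1341 = 2686.055
AUC_0→∞ = 2572.9125 + 2686.055 = 5258.9675 µg/L·hr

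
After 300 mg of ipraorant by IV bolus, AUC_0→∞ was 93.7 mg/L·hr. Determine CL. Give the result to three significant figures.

CL = Dose_iv / AUC_0→∞
   = 300 / 93.7 = 3.20171 L/hr

CL = 3.20 L/hr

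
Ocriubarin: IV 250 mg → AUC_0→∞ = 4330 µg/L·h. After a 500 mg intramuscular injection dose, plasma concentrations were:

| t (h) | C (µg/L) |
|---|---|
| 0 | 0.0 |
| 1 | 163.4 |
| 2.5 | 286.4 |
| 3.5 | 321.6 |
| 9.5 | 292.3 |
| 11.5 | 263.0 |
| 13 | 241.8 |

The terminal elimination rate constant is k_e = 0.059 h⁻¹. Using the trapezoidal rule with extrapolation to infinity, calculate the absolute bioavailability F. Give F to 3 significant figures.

Trapezoidal AUC_0→13 (intramuscular injection):
  [0→1]: (0.0+163.4)/2 × 1 = 81.7
  [1→2.5]: (163.4+286.4)/2 × 1.5 = 337.35
  [2.5→3.5]: (286.4+321.6)/2 × 1 = 304.0
  [3.5→9.5]: (321.6+292.3)/2 × 6 = 1841.7
  [9.5→11.5]: (292.3+263.0)/2 × 2 = 555.3
  [11.5→13]: (263.0+241.8)/2 × 1.5 = 378.6
  Sum = 3498.65 µg/L·h
Tail: C_last/k_e = 241.8/0.059 = 4098.305
AUC_0→∞ (intramuscular injection) = 3498.65 + 4098.305 = 7596.955 µg/L·h
F = (AUC_ev/D_ev)/(AUC_iv/D_iv) = (7596.955/500)/(4330/250) = 15.19391/17.32 = 0.8772

F = 0.877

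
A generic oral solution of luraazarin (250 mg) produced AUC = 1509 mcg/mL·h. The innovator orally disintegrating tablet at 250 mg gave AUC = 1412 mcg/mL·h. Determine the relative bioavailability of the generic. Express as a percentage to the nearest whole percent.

F_rel = (AUC_test/D_test) / (AUC_ref/D_ref)
      = (1509/250) / (1412/250)
      = 6.036 / 5.648 = 1.0687 = 106.87%

F_rel = 107%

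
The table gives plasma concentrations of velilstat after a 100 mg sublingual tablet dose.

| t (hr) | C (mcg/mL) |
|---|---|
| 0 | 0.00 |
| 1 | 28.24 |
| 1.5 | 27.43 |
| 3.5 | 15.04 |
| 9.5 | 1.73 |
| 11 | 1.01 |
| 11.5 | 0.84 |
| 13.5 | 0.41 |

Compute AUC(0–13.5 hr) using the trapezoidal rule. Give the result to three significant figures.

Trapezoidal AUC_0→13.5:
  [0→1]: (0.00+28.24)/2 × 1 = 14.12
  [1→1.5]: (28.24+27.43)/2 × 0.5 = 13.9175
  [1.5→3.5]: (27.43+15.04)/2 × 2 = 42.47
  [3.5→9.5]: (15.04+1.73)/2 × 6 = 50.31
  [9.5→11]: (1.73+1.01)/2 × 1.5 = 2.055
  [11→11.5]: (1.01+0.84)/2 × 0.5 = 0.4625
  [11.5→13.5]: (0.84+0.41)/2 × 2 = 1.25
  Sum = 124.585 mcg/mL·hr

AUC = 125 mcg/mL·hr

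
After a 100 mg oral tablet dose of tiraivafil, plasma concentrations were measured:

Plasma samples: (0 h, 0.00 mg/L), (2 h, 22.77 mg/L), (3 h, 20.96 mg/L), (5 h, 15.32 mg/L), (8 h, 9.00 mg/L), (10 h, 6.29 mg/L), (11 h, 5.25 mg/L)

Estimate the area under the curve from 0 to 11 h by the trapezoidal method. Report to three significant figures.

AUC = 138 mg/L·h

Trapezoidal AUC_0→11:
  [0→2]: (0.00+22.77)/2 × 2 = 22.77
  [2→3]: (22.77+20.96)/2 × 1 = 21.865
  [3→5]: (20.96+15.32)/2 × 2 = 36.28
  [5→8]: (15.32+9.00)/2 × 3 = 36.48
  [8→10]: (9.00+6.29)/2 × 2 = 15.29
  [10→11]: (6.29+5.25)/2 × 1 = 5.77
  Sum = 138.455 mg/L·h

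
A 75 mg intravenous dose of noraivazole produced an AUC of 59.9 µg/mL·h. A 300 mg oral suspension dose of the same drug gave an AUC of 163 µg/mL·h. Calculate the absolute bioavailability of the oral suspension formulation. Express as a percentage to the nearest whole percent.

F = 68%

F = (AUC_ev / D_ev) / (AUC_iv / D_iv)
  = (163/300) / (59.9/75)
  = 0.543333 / 0.798667 = 0.6803
  = 68.03%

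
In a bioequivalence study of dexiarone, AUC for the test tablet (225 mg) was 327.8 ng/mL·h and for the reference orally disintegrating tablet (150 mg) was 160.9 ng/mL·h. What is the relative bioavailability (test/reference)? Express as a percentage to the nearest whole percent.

F_rel = 136%

F_rel = (AUC_test/D_test) / (AUC_ref/D_ref)
      = (327.8/225) / (160.9/150)
      = 1.45689 / 1.07267 = 1.3582 = 135.82%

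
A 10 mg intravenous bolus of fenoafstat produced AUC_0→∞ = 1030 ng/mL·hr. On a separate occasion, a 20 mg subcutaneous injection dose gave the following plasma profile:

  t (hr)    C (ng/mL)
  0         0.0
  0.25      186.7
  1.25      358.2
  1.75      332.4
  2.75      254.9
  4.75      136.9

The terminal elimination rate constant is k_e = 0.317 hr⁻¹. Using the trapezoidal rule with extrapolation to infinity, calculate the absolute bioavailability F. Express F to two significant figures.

F = 0.77

Trapezoidal AUC_0→4.75 (subcutaneous injection):
  [0→0.25]: (0.0+186.7)/2 × 0.25 = 23.3375
  [0.25→1.25]: (186.7+358.2)/2 × 1 = 272.45
  [1.25→1.75]: (358.2+332.4)/2 × 0.5 = 172.65
  [1.75→2.75]: (332.4+254.9)/2 × 1 = 293.65
  [2.75→4.75]: (254.9+136.9)/2 × 2 = 391.8
  Sum = 1153.8875 ng/mL·hr
Tail: C_last/k_e = 136.9/0.317 = 431.861
AUC_0→∞ (subcutaneous injection) = 1153.8875 + 431.861 = 1585.7485 ng/mL·hr
F = (AUC_ev/D_ev)/(AUC_iv/D_iv) = (1585.7485/20)/(1030/10) = 79.287425/103 = 0.7698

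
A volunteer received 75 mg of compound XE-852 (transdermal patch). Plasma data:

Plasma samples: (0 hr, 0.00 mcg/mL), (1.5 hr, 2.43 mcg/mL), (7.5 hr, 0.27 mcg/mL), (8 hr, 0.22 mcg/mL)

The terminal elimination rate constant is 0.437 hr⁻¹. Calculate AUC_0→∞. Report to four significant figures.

AUC = 10.55 mcg/mL·hr

Trapezoidal AUC_0→8:
  [0→1.5]: (0.00+2.43)/2 × 1.5 = 1.8225
  [1.5→7.5]: (2.43+0.27)/2 × 6 = 8.1
  [7.5→8]: (0.27+0.22)/2 × 0.5 = 0.1225
  Sum = 10.045 mcg/mL·hr
Extrapolated tail: C_last / k_e = 0.22 / 0.437 = 0.503
AUC_0→∞ = 10.045 + 0.503 = 10.548 mcg/mL·hr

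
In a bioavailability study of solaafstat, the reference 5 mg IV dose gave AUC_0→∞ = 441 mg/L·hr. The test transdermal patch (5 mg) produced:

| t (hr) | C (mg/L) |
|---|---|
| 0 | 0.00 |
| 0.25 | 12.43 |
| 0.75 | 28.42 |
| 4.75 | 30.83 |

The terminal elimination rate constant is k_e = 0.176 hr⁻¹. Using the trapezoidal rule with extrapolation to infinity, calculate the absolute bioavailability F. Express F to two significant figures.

Trapezoidal AUC_0→4.75 (transdermal patch):
  [0→0.25]: (0.00+12.43)/2 × 0.25 = 1.55375
  [0.25→0.75]: (12.43+28.42)/2 × 0.5 = 10.2125
  [0.75→4.75]: (28.42+30.83)/2 × 4 = 118.5
  Sum = 130.26625 mg/L·hr
Tail: C_last/k_e = 30.83/0.176 = 175.170
AUC_0→∞ (transdermal patch) = 130.26625 + 175.170 = 305.43625 mg/L·hr
F = (AUC_ev/D_ev)/(AUC_iv/D_iv) = (305.43625/5)/(441/5) = 61.08725/88.2 = 0.6926

F = 0.69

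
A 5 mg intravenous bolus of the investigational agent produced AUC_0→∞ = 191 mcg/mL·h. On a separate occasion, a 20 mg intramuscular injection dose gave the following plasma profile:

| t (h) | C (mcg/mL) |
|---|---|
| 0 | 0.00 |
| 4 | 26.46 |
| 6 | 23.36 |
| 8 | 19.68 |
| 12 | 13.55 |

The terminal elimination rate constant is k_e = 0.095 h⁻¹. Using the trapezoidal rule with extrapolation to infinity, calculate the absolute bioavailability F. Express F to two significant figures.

Trapezoidal AUC_0→12 (intramuscular injection):
  [0→4]: (0.00+26.46)/2 × 4 = 52.92
  [4→6]: (26.46+23.36)/2 × 2 = 49.82
  [6→8]: (23.36+19.68)/2 × 2 = 43.04
  [8→12]: (19.68+13.55)/2 × 4 = 66.46
  Sum = 212.24 mcg/mL·h
Tail: C_last/k_e = 13.55/0.095 = 142.632
AUC_0→∞ (intramuscular injection) = 212.24 + 142.632 = 354.872 mcg/mL·h
F = (AUC_ev/D_ev)/(AUC_iv/D_iv) = (354.872/20)/(191/5) = 17.7436/38.2 = 0.4645

F = 0.46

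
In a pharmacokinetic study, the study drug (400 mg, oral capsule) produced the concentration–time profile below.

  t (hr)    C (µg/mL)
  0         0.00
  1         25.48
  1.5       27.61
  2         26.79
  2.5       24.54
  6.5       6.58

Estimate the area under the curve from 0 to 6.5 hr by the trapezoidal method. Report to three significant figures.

AUC = 115 µg/mL·hr

Trapezoidal AUC_0→6.5:
  [0→1]: (0.00+25.48)/2 × 1 = 12.74
  [1→1.5]: (25.48+27.61)/2 × 0.5 = 13.2725
  [1.5→2]: (27.61+26.79)/2 × 0.5 = 13.6
  [2→2.5]: (26.79+24.54)/2 × 0.5 = 12.8325
  [2.5→6.5]: (24.54+6.58)/2 × 4 = 62.24
  Sum = 114.685 µg/mL·hr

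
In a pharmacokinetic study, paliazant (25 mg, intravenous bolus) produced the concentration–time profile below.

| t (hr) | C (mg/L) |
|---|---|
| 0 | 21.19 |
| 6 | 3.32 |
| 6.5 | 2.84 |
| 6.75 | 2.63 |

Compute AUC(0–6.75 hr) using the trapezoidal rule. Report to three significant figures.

AUC = 75.8 mg/L·hr

Trapezoidal AUC_0→6.75:
  [0→6]: (21.19+3.32)/2 × 6 = 73.53
  [6→6.5]: (3.32+2.84)/2 × 0.5 = 1.54
  [6.5→6.75]: (2.84+2.63)/2 × 0.25 = 0.68375
  Sum = 75.75375 mg/L·hr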